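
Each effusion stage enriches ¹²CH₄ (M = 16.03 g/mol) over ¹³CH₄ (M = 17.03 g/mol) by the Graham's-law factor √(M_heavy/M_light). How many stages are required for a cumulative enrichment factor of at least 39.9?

122

Per stage α = (17.03/16.03)^(1/2) = 1.06238^0.5, giving ln α = 0.03026.
Need α^N ≥ 39.9 ⇒ N ≥ ln(39.9) / ln α = 3.686 / 0.03026 = 121.83.
Rounding up, N = 122 stages.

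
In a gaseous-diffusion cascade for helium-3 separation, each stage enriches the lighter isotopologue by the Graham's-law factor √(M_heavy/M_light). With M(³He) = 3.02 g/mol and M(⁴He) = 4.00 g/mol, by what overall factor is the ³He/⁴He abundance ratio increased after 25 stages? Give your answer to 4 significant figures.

Each stage multiplies the ratio by α = √(4.00/3.02), so after 25 stages the overall factor is α^25 = (4.00/3.02)^(25/2).
= 1.32450^(25/2) = 33.55.

33.55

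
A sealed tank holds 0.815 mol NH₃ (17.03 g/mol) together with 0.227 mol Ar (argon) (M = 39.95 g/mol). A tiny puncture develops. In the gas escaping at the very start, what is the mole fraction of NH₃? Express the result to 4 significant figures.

0.8461

Effusion rate of each component ∝ n_i/√M_i (partial pressure × 1/√M).
x_NH₃(eff) = (n_NH₃/√M_NH₃) / (n_NH₃/√M_NH₃ + n_Ar/√M_Ar)
= (0.815/√17.03) / (0.815/√17.03 + 0.227/√39.95) = 0.1975/(0.1975 + 0.03591) = 0.8461.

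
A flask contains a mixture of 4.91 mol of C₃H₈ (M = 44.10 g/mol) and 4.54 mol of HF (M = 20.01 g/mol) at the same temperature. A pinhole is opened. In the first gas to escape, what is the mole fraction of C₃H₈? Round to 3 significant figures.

Each component's effusion rate ∝ (its partial pressure)·(1/√M) ∝ n_i/√M_i.
So x_C₃H₈ in the escaping gas = (n_C₃H₈/√M_C₃H₈) / Σ(n_i/√M_i)
= (4.91/√44.10) / (4.91/√44.10 + 4.54/√20.01) = 0.7394/(0.7394 + 1.015) = 0.421.

0.421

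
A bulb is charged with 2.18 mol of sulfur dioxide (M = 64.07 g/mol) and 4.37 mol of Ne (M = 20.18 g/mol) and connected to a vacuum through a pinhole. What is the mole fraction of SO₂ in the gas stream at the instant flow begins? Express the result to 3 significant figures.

The effusion rate of species i is ∝ p_i/√M_i ∝ n_i/√M_i.
Mole fraction of SO₂ in the effusate = (n_SO₂/√M_SO₂) / (n_SO₂/√M_SO₂ + n_Ne/√M_Ne)
= (2.18/√64.07) / (2.18/√64.07 + 4.37/√20.18) = 0.2724/(0.2724 + 0.9728) = 0.219.

0.219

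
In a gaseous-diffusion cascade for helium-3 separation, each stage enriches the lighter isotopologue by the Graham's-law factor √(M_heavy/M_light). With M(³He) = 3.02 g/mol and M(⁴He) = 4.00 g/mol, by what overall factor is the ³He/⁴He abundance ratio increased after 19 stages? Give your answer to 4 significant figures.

14.44

Each stage multiplies the ratio by α = √(4.00/3.02), so after 19 stages the overall factor is α^19 = (4.00/3.02)^(19/2).
= 1.32450^(19/2) = 14.44.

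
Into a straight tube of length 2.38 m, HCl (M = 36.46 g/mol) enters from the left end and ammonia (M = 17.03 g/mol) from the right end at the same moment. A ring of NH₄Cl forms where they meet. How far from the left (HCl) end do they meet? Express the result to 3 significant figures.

Graham's law gives d_HCl/d_NH₃ = rate_HCl/rate_NH₃ = √(M_NH₃/M_HCl) = √(17.03/36.46) = 0.6834.
With d_HCl + d_NH₃ = 2.38 m, d_NH₃ = 2.38/(1 + 0.6834) = 1.414 m.
d_HCl = 2.38 − 1.414 = 0.966 m.

0.966 m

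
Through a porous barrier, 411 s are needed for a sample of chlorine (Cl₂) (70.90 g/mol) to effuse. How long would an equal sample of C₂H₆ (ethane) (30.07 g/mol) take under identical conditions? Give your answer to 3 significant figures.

From Graham's law, t_C₂H₆/t_Cl₂ = √(M_C₂H₆/M_Cl₂) = √(30.07/70.90) = √0.4241 = 0.6512.
So the time for C₂H₆ is 411 × 0.6512 = 268 s.

268 s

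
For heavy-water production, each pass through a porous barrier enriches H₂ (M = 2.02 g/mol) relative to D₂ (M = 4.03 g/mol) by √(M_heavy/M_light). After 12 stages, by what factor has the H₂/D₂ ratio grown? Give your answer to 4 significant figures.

The single-stage factor is √(M_heavy/M_light), so 12 stages give [√(4.03/2.02)]^12 = (4.03/2.02)^(12/2).
= 1.99505^6 = 63.06.

63.06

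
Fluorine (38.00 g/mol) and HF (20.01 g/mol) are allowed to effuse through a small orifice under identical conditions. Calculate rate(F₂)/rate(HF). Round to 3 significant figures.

0.726

Graham's law gives rate_F₂/rate_HF = √(M_HF/M_F₂) = √(20.01/38.00) = √0.5266 = 0.726.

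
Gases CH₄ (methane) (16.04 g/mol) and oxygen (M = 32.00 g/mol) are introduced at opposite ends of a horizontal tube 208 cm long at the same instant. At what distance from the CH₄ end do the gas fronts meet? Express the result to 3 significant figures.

Graham's law gives d_CH₄/d_O₂ = rate_CH₄/rate_O₂ = √(M_O₂/M_CH₄) = √(32.00/16.04) = 1.412.
With d_CH₄ + d_O₂ = 208 cm, d_O₂ = 208/(1 + 1.412) = 86.22 cm.
d_CH₄ = 208 − 86.22 = 122 cm.

122 cm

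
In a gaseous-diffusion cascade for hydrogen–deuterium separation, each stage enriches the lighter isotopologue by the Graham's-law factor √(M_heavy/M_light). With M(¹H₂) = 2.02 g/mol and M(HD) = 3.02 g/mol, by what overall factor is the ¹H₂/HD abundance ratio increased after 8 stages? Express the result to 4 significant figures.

Each stage multiplies the ratio by α = √(3.02/2.02), so after 8 stages the overall factor is α^8 = (3.02/2.02)^(8/2).
= 1.49505^4 = 4.996.

4.996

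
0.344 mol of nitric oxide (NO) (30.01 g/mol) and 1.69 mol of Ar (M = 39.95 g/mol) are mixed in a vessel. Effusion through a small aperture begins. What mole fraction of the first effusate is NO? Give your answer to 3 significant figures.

0.190

The effusion rate of species i is ∝ p_i/√M_i ∝ n_i/√M_i.
x_NO(eff) = (n_NO/√M_NO) / (n_NO/√M_NO + n_Ar/√M_Ar)
= (0.344/√30.01) / (0.344/√30.01 + 1.69/√39.95) = 0.06280/(0.06280 + 0.2674) = 0.190.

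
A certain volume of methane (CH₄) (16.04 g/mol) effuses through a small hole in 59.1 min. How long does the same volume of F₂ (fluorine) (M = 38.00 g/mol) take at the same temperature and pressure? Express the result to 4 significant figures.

Graham's law gives t_F₂/t_CH₄ = √(M_F₂/M_CH₄) = √(38.00/16.04) = √2.369 = 1.539.
So the time for F₂ is 59.1 × 1.539 = 90.97 min.

90.97 min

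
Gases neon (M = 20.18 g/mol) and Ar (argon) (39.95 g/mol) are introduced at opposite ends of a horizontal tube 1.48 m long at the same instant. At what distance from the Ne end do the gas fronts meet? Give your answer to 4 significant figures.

0.8651 m

Graham's law gives d_Ne/d_Ar = rate_Ne/rate_Ar = √(M_Ar/M_Ne) = √(39.95/20.18) = 1.407.
With d_Ne + d_Ar = 1.48 m, d_Ar = 1.48/(1 + 1.407) = 0.6149 m.
d_Ne = 1.48 − 0.6149 = 0.8651 m.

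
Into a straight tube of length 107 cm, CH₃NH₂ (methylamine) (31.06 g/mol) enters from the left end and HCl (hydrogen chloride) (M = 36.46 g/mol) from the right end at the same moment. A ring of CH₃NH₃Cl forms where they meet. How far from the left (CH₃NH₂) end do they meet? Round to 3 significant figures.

In equal time, each gas travels a distance ∝ its rate ∝ 1/√M, so d_CH₃NH₂/d_HCl = √(M_HCl/M_CH₃NH₂) = √(36.46/31.06) = 1.083.
With d_CH₃NH₂ + d_HCl = 107 cm, d_HCl = 107/(1 + 1.083) = 51.36 cm.
d_CH₃NH₂ = 107 − 51.36 = 55.6 cm.

55.6 cm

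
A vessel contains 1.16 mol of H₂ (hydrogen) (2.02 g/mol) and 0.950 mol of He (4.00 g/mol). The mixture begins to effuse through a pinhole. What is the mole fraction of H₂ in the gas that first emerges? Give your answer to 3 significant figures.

Each component's effusion rate ∝ (its partial pressure)·(1/√M) ∝ n_i/√M_i.
So x_H₂ in the escaping gas = (n_H₂/√M_H₂) / Σ(n_i/√M_i)
= (1.16/√2.02) / (1.16/√2.02 + 0.950/√4.00) = 0.8162/(0.8162 + 0.4750) = 0.632.

0.632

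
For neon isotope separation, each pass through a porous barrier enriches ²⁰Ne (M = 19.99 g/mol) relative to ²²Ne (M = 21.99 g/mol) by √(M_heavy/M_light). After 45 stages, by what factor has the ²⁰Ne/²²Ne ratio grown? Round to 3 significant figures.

8.55

The single-stage factor is √(M_heavy/M_light), so 45 stages give [√(21.99/19.99)]^45 = (21.99/19.99)^(45/2).
= 1.10005^(45/2) = 8.55.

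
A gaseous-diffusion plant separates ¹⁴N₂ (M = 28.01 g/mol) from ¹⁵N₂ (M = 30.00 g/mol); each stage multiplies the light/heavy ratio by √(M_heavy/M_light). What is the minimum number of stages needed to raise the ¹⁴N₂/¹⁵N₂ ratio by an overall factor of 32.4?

102

Per stage α = (30.00/28.01)^(1/2) = 1.07105^0.5, giving ln α = 0.03432.
Need α^N ≥ 32.4 ⇒ N ≥ ln(32.4) / ln α = 3.478 / 0.03432 = 101.35.
Rounding up, N = 102 stages.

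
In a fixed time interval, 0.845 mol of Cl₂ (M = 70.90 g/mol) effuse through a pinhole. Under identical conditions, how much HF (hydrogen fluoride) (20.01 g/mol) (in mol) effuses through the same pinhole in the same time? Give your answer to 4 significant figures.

Using Graham's law: rate_HF/rate_Cl₂ = √(M_Cl₂/M_HF) = √(70.90/20.01) = √3.543 = 1.882.
So the amount for HF is 0.845 × 1.882 = 1.591 mol.

1.591 mol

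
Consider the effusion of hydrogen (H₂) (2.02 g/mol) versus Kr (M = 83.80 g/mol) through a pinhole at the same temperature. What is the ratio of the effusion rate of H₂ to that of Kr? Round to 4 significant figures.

By Graham's law, rate_H₂/rate_Kr = √(M_Kr/M_H₂) = √(83.80/2.02) = √41.49 = 6.441.

6.441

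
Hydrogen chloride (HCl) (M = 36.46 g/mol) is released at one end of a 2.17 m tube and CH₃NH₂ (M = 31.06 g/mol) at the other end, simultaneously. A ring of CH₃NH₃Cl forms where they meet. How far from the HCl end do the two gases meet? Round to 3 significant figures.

The fronts meet when d_HCl + d_CH₃NH₂ = L with d_HCl/d_CH₃NH₂ = √(M_CH₃NH₂/M_HCl) (Graham's law). Here √(M_CH₃NH₂/M_HCl) = √(31.06/36.46) = 0.9230.
With d_HCl + d_CH₃NH₂ = 2.17 m, d_CH₃NH₂ = 2.17/(1 + 0.9230) = 1.128 m.
d_HCl = 2.17 − 1.128 = 1.04 m.

1.04 m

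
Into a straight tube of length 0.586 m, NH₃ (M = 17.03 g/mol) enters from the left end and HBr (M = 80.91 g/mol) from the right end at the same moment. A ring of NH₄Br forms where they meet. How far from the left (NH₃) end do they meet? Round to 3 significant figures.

Graham's law gives d_NH₃/d_HBr = rate_NH₃/rate_HBr = √(M_HBr/M_NH₃) = √(80.91/17.03) = 2.180.
With d_NH₃ + d_HBr = 0.586 m, d_HBr = 0.586/(1 + 2.180) = 0.1843 m.
d_NH₃ = 0.586 − 0.1843 = 0.402 m.

0.402 m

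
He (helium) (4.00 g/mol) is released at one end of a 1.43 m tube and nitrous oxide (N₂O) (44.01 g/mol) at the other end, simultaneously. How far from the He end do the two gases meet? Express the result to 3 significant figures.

Distances travelled in equal time are proportional to diffusion rates, so d_He/d_N₂O = √(M_N₂O/M_He) = √(44.01/4.00) = 3.317.
With d_He + d_N₂O = 1.43 m, d_N₂O = 1.43/(1 + 3.317) = 0.3312 m.
d_He = 1.43 − 0.3312 = 1.10 m.

1.10 m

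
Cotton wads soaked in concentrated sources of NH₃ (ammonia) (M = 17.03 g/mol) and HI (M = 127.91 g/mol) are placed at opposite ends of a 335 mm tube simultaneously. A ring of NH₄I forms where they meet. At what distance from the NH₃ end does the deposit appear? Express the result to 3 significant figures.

Distances travelled in equal time are proportional to diffusion rates, so d_NH₃/d_HI = √(M_HI/M_NH₃) = √(127.91/17.03) = 2.741.
With d_NH₃ + d_HI = 335 mm, d_HI = 335/(1 + 2.741) = 89.56 mm.
d_NH₃ = 335 − 89.56 = 245 mm.

245 mm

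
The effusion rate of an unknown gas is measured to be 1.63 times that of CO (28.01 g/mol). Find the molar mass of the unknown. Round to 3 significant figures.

10.5 g/mol

Using Graham's law: rate_X/rate_CO = √(M_CO/M_X).
1.63 = √(28.01/M_X)
M_X = 28.01 / 1.63² = 28.01 / 2.657 = 10.5 g/mol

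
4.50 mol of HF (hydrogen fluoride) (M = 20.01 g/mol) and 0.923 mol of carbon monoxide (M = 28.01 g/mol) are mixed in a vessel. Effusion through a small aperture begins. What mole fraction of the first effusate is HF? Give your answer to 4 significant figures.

The effusion rate of species i is ∝ p_i/√M_i ∝ n_i/√M_i.
Mole fraction of HF in the effusate = (n_HF/√M_HF) / (n_HF/√M_HF + n_CO/√M_CO)
= (4.50/√20.01) / (4.50/√20.01 + 0.923/√28.01) = 1.006/(1.006 + 0.1744) = 0.8523.

0.8523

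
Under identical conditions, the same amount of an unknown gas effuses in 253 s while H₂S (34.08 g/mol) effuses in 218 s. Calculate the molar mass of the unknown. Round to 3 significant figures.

Using Graham's law: t_X/t_H₂S = √(M_X/M_H₂S).
253/218 = 1.161 = √(M_X/34.08)
M_X = 34.08 × 1.161² = 34.08 × 1.347 = 45.9 g/mol

45.9 g/mol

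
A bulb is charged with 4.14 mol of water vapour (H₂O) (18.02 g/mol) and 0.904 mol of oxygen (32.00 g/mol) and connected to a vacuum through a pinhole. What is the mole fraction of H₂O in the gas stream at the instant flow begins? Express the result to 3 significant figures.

The effusion rate of species i is ∝ p_i/√M_i ∝ n_i/√M_i.
x_H₂O(eff) = (n_H₂O/√M_H₂O) / (n_H₂O/√M_H₂O + n_O₂/√M_O₂)
= (4.14/√18.02) / (4.14/√18.02 + 0.904/√32.00) = 0.9753/(0.9753 + 0.1598) = 0.859.

0.859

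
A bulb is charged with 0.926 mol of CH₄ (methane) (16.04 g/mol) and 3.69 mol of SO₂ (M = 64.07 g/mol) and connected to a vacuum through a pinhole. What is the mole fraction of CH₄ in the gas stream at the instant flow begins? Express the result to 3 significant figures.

Each component's effusion rate ∝ (its partial pressure)·(1/√M) ∝ n_i/√M_i.
x_CH₄(eff) = (n_CH₄/√M_CH₄) / (n_CH₄/√M_CH₄ + n_SO₂/√M_SO₂)
= (0.926/√16.04) / (0.926/√16.04 + 3.69/√64.07) = 0.2312/(0.2312 + 0.4610) = 0.334.

0.334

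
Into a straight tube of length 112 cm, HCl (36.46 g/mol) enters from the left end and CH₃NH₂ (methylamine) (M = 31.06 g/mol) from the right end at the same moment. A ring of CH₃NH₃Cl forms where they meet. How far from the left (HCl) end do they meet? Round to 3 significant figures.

In equal time, each gas travels a distance ∝ its rate ∝ 1/√M, so d_HCl/d_CH₃NH₂ = √(M_CH₃NH₂/M_HCl) = √(31.06/36.46) = 0.9230.
With d_HCl + d_CH₃NH₂ = 112 cm, d_CH₃NH₂ = 112/(1 + 0.9230) = 58.24 cm.
d_HCl = 112 − 58.24 = 53.8 cm.

53.8 cm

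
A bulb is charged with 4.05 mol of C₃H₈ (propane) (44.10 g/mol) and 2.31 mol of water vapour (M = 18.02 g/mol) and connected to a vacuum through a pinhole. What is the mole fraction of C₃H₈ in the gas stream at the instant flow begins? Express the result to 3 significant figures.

Rate_i ∝ x_i/√M_i (Graham's law weighted by mole fraction), so the effusate composition follows n_i/√M_i.
So x_C₃H₈ in the escaping gas = (n_C₃H₈/√M_C₃H₈) / Σ(n_i/√M_i)
= (4.05/√44.10) / (4.05/√44.10 + 2.31/√18.02) = 0.6099/(0.6099 + 0.5442) = 0.528.

0.528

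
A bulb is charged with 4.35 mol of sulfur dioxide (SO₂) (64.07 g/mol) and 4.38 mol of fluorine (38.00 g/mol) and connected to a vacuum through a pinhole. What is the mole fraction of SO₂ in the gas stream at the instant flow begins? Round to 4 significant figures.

Rate_i ∝ x_i/√M_i (Graham's law weighted by mole fraction), so the effusate composition follows n_i/√M_i.
x_SO₂(eff) = (n_SO₂/√M_SO₂) / (n_SO₂/√M_SO₂ + n_F₂/√M_F₂)
= (4.35/√64.07) / (4.35/√64.07 + 4.38/√38.00) = 0.5435/(0.5435 + 0.7105) = 0.4334.

0.4334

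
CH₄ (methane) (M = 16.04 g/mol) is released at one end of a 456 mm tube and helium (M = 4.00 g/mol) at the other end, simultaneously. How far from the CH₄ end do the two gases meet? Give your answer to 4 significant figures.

In equal time, each gas travels a distance ∝ its rate ∝ 1/√M, so d_CH₄/d_He = √(M_He/M_CH₄) = √(4.00/16.04) = 0.4994.
With d_CH₄ + d_He = 456 mm, d_He = 456/(1 + 0.4994) = 304.1 mm.
d_CH₄ = 456 − 304.1 = 151.9 mm.

151.9 mm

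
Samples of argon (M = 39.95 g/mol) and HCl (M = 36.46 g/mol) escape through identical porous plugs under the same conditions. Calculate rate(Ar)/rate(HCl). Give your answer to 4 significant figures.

0.9553

Graham's law gives rate_Ar/rate_HCl = √(M_HCl/M_Ar) = √(36.46/39.95) = √0.9126 = 0.9553.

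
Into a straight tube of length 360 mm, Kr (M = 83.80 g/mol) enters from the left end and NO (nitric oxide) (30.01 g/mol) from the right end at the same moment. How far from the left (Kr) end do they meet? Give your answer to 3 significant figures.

135 mm

The fronts meet when d_Kr + d_NO = L with d_Kr/d_NO = √(M_NO/M_Kr) (Graham's law). Here √(M_NO/M_Kr) = √(30.01/83.80) = 0.5984.
With d_Kr + d_NO = 360 mm, d_NO = 360/(1 + 0.5984) = 225.2 mm.
d_Kr = 360 − 225.2 = 135 mm.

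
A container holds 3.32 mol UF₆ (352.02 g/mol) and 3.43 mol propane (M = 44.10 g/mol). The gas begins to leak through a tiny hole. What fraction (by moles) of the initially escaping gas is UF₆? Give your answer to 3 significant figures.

0.255

Each component's effusion rate ∝ (its partial pressure)·(1/√M) ∝ n_i/√M_i.
So x_UF₆ in the escaping gas = (n_UF₆/√M_UF₆) / Σ(n_i/√M_i)
= (3.32/√352.02) / (3.32/√352.02 + 3.43/√44.10) = 0.1770/(0.1770 + 0.5165) = 0.255.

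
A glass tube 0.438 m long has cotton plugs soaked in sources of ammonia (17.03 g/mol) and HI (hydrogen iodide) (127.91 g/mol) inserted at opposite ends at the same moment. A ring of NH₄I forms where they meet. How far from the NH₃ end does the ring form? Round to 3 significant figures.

0.321 m

The fronts meet when d_NH₃ + d_HI = L with d_NH₃/d_HI = √(M_HI/M_NH₃) (Graham's law). Here √(M_HI/M_NH₃) = √(127.91/17.03) = 2.741.
With d_NH₃ + d_HI = 0.438 m, d_HI = 0.438/(1 + 2.741) = 0.1171 m.
d_NH₃ = 0.438 − 0.1171 = 0.321 m.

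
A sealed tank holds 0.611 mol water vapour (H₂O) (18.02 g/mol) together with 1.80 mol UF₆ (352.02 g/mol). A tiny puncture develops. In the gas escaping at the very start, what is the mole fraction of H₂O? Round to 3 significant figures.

Each component's effusion rate ∝ (its partial pressure)·(1/√M) ∝ n_i/√M_i.
x_H₂O(eff) = (n_H₂O/√M_H₂O) / (n_H₂O/√M_H₂O + n_UF₆/√M_UF₆)
= (0.611/√18.02) / (0.611/√18.02 + 1.80/√352.02) = 0.1439/(0.1439 + 0.09594) = 0.600.

0.600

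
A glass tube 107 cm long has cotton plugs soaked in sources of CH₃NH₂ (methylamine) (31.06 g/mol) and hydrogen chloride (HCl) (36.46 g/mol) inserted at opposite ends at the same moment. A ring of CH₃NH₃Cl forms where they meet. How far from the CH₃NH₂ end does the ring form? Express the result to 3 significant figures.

55.6 cm

The fronts meet when d_CH₃NH₂ + d_HCl = L with d_CH₃NH₂/d_HCl = √(M_HCl/M_CH₃NH₂) (Graham's law). Here √(M_HCl/M_CH₃NH₂) = √(36.46/31.06) = 1.083.
With d_CH₃NH₂ + d_HCl = 107 cm, d_HCl = 107/(1 + 1.083) = 51.36 cm.
d_CH₃NH₂ = 107 − 51.36 = 55.6 cm.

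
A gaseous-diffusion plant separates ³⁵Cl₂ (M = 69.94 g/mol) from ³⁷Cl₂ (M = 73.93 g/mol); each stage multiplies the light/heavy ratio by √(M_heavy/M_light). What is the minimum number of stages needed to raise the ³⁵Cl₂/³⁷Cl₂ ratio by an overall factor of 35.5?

With α = √(73.93/69.94) per stage, ln α = ½ ln(1.05705) = 0.02774.
Need α^N ≥ 35.5 ⇒ N ≥ ln(35.5) / ln α = 3.570 / 0.02774 = 128.68.
Rounding up, N = 129 stages.

129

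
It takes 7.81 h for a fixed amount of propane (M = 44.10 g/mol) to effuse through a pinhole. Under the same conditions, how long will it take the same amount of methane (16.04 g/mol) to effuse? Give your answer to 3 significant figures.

4.71 h

Using Graham's law: t_CH₄/t_C₃H₈ = √(M_CH₄/M_C₃H₈) = √(16.04/44.10) = √0.3637 = 0.6031.
So the time for CH₄ is 7.81 × 0.6031 = 4.71 h.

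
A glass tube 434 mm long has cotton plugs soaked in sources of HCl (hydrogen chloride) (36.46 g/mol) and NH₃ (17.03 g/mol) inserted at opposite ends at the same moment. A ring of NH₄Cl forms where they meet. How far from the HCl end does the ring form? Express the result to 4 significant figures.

Graham's law gives d_HCl/d_NH₃ = rate_HCl/rate_NH₃ = √(M_NH₃/M_HCl) = √(17.03/36.46) = 0.6834.
With d_HCl + d_NH₃ = 434 mm, d_NH₃ = 434/(1 + 0.6834) = 257.8 mm.
d_HCl = 434 − 257.8 = 176.2 mm.

176.2 mm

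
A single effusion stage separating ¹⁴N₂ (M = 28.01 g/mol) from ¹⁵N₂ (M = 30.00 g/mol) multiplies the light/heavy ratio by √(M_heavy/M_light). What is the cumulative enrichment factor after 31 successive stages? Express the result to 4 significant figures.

2.898

After 31 stages the ratio has grown by (√(30.00/28.01))^31 = (30.00/28.01)^(31/2).
= 1.07105^(31/2) = 2.898.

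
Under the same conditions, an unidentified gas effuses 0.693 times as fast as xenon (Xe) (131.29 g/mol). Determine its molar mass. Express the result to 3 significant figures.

By Graham's law, rate_X/rate_Xe = √(M_Xe/M_X).
0.693 = √(131.29/M_X)
M_X = 131.29 / 0.693² = 131.29 / 0.4802 = 273 g/mol

273 g/mol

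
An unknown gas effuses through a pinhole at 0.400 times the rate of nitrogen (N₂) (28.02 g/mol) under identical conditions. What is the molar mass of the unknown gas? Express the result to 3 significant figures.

175 g/mol

By Graham's law, rate_X/rate_N₂ = √(M_N₂/M_X).
0.400 = √(28.02/M_X)
M_X = 28.02 / 0.400² = 28.02 / 0.1600 = 175 g/mol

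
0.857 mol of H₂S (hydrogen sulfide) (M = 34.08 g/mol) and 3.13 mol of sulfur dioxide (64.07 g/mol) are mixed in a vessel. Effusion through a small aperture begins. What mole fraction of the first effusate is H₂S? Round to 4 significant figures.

Each component's effusion rate ∝ (its partial pressure)·(1/√M) ∝ n_i/√M_i.
So x_H₂S in the escaping gas = (n_H₂S/√M_H₂S) / Σ(n_i/√M_i)
= (0.857/√34.08) / (0.857/√34.08 + 3.13/√64.07) = 0.1468/(0.1468 + 0.3910) = 0.2729.

0.2729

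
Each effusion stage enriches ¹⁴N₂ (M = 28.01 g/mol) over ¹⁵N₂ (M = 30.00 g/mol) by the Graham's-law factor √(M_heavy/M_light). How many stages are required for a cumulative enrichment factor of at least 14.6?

With α = √(30.00/28.01) per stage, ln α = ½ ln(1.07105) = 0.03432.
Need α^N ≥ 14.6 ⇒ N ≥ ln(14.6) / ln α = 2.681 / 0.03432 = 78.12.
Minimum whole number of stages: N = 79.

79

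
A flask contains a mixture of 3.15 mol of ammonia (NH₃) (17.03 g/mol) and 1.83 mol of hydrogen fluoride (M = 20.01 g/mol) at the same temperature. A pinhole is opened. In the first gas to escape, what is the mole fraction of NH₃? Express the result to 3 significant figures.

0.651

The effusion rate of species i is ∝ p_i/√M_i ∝ n_i/√M_i.
So x_NH₃ in the escaping gas = (n_NH₃/√M_NH₃) / Σ(n_i/√M_i)
= (3.15/√17.03) / (3.15/√17.03 + 1.83/√20.01) = 0.7633/(0.7633 + 0.4091) = 0.651.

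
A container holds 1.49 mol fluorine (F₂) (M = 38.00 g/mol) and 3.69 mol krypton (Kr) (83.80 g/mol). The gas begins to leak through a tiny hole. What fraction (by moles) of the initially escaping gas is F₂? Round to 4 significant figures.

Rate_i ∝ x_i/√M_i (Graham's law weighted by mole fraction), so the effusate composition follows n_i/√M_i.
Mole fraction of F₂ in the effusate = (n_F₂/√M_F₂) / (n_F₂/√M_F₂ + n_Kr/√M_Kr)
= (1.49/√38.00) / (1.49/√38.00 + 3.69/√83.80) = 0.2417/(0.2417 + 0.4031) = 0.3749.

0.3749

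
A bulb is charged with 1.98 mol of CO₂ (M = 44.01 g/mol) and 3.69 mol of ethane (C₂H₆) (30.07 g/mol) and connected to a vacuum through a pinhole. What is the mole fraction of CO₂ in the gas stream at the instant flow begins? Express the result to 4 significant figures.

Each component's effusion rate ∝ (its partial pressure)·(1/√M) ∝ n_i/√M_i.
So x_CO₂ in the escaping gas = (n_CO₂/√M_CO₂) / Σ(n_i/√M_i)
= (1.98/√44.01) / (1.98/√44.01 + 3.69/√30.07) = 0.2985/(0.2985 + 0.6729) = 0.3073.

0.3073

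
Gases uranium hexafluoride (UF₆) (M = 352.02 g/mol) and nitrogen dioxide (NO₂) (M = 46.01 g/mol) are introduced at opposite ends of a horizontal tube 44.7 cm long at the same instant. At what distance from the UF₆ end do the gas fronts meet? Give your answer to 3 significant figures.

The fronts meet when d_UF₆ + d_NO₂ = L with d_UF₆/d_NO₂ = √(M_NO₂/M_UF₆) (Graham's law). Here √(M_NO₂/M_UF₆) = √(46.01/352.02) = 0.3615.
With d_UF₆ + d_NO₂ = 44.7 cm, d_NO₂ = 44.7/(1 + 0.3615) = 32.83 cm.
d_UF₆ = 44.7 − 32.83 = 11.9 cm.

11.9 cm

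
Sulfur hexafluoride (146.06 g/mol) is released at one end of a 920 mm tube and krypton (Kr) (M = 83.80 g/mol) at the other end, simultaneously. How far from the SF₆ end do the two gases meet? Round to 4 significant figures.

The fronts meet when d_SF₆ + d_Kr = L with d_SF₆/d_Kr = √(M_Kr/M_SF₆) (Graham's law). Here √(M_Kr/M_SF₆) = √(83.80/146.06) = 0.7575.
With d_SF₆ + d_Kr = 920 mm, d_Kr = 920/(1 + 0.7575) = 523.5 mm.
d_SF₆ = 920 − 523.5 = 396.5 mm.

396.5 mm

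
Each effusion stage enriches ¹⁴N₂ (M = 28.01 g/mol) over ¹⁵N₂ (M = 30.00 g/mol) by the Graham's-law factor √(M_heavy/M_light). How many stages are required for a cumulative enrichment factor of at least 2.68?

29

Single-stage factor α = √(30.00/28.01), so ln α = ½ ln(1.07105) = 0.03432.
Need α^N ≥ 2.68 ⇒ N ≥ ln(2.68) / ln α = 0.9858 / 0.03432 = 28.73.
So at least 29 stages are needed.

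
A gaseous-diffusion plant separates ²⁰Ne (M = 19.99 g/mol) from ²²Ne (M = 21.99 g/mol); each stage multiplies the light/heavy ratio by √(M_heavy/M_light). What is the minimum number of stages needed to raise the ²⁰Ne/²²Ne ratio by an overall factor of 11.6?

With α = √(21.99/19.99) per stage, ln α = ½ ln(1.10005) = 0.04768.
Need α^N ≥ 11.6 ⇒ N ≥ ln(11.6) / ln α = 2.451 / 0.04768 = 51.41.
So at least 52 stages are needed.

52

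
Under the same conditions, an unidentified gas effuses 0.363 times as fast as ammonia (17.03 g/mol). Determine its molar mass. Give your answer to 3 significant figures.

Using Graham's law: rate_X/rate_NH₃ = √(M_NH₃/M_X).
0.363 = √(17.03/M_X)
M_X = 17.03 / 0.363² = 17.03 / 0.1318 = 129 g/mol

129 g/mol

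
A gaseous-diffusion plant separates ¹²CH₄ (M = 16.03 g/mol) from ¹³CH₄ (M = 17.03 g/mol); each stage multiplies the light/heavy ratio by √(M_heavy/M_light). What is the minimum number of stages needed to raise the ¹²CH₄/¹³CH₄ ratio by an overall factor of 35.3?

118

Per stage α = (17.03/16.03)^(1/2) = 1.06238^0.5, giving ln α = 0.03026.
Need α^N ≥ 35.3 ⇒ N ≥ ln(35.3) / ln α = 3.564 / 0.03026 = 117.79.
So at least 118 stages are needed.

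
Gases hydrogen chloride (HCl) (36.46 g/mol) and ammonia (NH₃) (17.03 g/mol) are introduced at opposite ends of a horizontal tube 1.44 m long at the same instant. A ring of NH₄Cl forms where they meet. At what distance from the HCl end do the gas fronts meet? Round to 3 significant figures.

Distances travelled in equal time are proportional to diffusion rates, so d_HCl/d_NH₃ = √(M_NH₃/M_HCl) = √(17.03/36.46) = 0.6834.
With d_HCl + d_NH₃ = 1.44 m, d_NH₃ = 1.44/(1 + 0.6834) = 0.8554 m.
d_HCl = 1.44 − 0.8554 = 0.585 m.

0.585 m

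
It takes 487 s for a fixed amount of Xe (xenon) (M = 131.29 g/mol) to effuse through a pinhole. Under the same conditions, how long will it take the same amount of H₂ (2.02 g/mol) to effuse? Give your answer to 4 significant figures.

By Graham's law, t_H₂/t_Xe = √(M_H₂/M_Xe) = √(2.02/131.29) = √0.01539 = 0.1240.
So the time for H₂ is 487 × 0.1240 = 60.41 s.

60.41 s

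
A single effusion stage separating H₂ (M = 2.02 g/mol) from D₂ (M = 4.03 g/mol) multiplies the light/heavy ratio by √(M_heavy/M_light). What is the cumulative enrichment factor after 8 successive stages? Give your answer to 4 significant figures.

The single-stage factor is √(M_heavy/M_light), so 8 stages give [√(4.03/2.02)]^8 = (4.03/2.02)^(8/2).
= 1.99505^4 = 15.84.

15.84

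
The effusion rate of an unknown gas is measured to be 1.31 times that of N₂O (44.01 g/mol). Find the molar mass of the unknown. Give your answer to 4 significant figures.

25.65 g/mol

By Graham's law, rate_X/rate_N₂O = √(M_N₂O/M_X).
1.31 = √(44.01/M_X)
M_X = 44.01 / 1.31² = 44.01 / 1.716 = 25.65 g/mol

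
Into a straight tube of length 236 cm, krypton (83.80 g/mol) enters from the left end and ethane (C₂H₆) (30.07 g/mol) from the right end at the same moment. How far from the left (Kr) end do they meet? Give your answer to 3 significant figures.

Graham's law gives d_Kr/d_C₂H₆ = rate_Kr/rate_C₂H₆ = √(M_C₂H₆/M_Kr) = √(30.07/83.80) = 0.5990.
With d_Kr + d_C₂H₆ = 236 cm, d_C₂H₆ = 236/(1 + 0.5990) = 147.6 cm.
d_Kr = 236 − 147.6 = 88.4 cm.

88.4 cm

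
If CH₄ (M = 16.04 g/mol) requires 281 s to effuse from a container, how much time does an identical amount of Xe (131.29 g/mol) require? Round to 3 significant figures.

Since effusion rate ∝ 1/√M, t_Xe/t_CH₄ = √(M_Xe/M_CH₄) = √(131.29/16.04) = √8.185 = 2.861.
So the time for Xe is 281 × 2.861 = 804 s.

804 s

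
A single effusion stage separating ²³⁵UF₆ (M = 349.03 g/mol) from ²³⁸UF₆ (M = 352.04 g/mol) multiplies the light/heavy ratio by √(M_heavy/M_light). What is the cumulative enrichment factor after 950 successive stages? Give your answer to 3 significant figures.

Overall factor = α^950 with α = √(352.04/349.03), i.e. (352.04/349.03)^(950/2).
= 1.00862^475 = 59.1.

59.1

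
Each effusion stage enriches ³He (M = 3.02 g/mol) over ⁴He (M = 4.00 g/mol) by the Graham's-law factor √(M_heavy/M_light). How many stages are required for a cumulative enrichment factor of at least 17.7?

Single-stage factor α = √(4.00/3.02), so ln α = ½ ln(1.32450) = 0.1405.
Need α^N ≥ 17.7 ⇒ N ≥ ln(17.7) / ln α = 2.874 / 0.1405 = 20.45.
So at least 21 stages are needed.

21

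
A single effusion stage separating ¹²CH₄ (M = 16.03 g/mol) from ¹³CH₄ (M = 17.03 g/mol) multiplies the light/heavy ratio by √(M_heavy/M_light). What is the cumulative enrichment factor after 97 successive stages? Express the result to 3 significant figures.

18.8

The single-stage factor is √(M_heavy/M_light), so 97 stages give [√(17.03/16.03)]^97 = (17.03/16.03)^(97/2).
= 1.06238^(97/2) = 18.8.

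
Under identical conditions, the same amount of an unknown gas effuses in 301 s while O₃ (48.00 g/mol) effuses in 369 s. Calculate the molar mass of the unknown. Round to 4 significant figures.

31.94 g/mol

Graham's law gives t_X/t_O₃ = √(M_X/M_O₃).
301/369 = 0.8157 = √(M_X/48.00)
M_X = 48.00 × 0.8157² = 48.00 × 0.6654 = 31.94 g/mol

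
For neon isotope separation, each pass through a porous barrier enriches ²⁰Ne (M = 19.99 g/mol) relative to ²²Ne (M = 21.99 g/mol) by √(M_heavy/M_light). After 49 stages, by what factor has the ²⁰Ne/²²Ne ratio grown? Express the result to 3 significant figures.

Each stage multiplies the ratio by α = √(21.99/19.99), so after 49 stages the overall factor is α^49 = (21.99/19.99)^(49/2).
= 1.10005^(49/2) = 10.3.

10.3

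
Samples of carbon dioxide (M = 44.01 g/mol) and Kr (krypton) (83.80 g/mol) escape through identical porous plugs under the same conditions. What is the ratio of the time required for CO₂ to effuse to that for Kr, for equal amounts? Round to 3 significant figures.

0.725

Using Graham's law: t_CO₂/t_Kr = √(M_CO₂/M_Kr) = √(44.01/83.80) = √0.5252 = 0.725.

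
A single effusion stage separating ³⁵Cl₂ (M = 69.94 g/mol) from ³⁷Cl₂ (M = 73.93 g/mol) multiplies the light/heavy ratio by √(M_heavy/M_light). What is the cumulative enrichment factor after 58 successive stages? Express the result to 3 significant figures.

5.00

After 58 stages the ratio has grown by (√(73.93/69.94))^58 = (73.93/69.94)^(58/2).
= 1.05705^29 = 5.00.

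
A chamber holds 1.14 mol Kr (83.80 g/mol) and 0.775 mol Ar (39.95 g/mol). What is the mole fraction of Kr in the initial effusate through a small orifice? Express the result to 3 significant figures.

Rate_i ∝ x_i/√M_i (Graham's law weighted by mole fraction), so the effusate composition follows n_i/√M_i.
x_Kr(eff) = (n_Kr/√M_Kr) / (n_Kr/√M_Kr + n_Ar/√M_Ar)
= (1.14/√83.80) / (1.14/√83.80 + 0.775/√39.95) = 0.1245/(0.1245 + 0.1226) = 0.504.

0.504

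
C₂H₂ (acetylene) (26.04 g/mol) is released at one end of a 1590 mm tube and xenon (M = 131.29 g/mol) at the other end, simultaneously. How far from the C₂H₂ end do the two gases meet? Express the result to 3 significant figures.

Graham's law gives d_C₂H₂/d_Xe = rate_C₂H₂/rate_Xe = √(M_Xe/M_C₂H₂) = √(131.29/26.04) = 2.245.
With d_C₂H₂ + d_Xe = 1590 mm, d_Xe = 1590/(1 + 2.245) = 489.9 mm.
d_C₂H₂ = 1590 − 489.9 = 1100 mm.

1100 mm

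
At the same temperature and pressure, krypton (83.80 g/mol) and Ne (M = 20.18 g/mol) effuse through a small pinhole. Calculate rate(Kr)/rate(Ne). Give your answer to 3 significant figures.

0.491

From Graham's law, rate_Kr/rate_Ne = √(M_Ne/M_Kr) = √(20.18/83.80) = √0.2408 = 0.491.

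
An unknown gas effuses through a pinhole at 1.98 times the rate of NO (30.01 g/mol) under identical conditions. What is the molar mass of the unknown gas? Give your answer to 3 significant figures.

7.65 g/mol

By Graham's law, rate_X/rate_NO = √(M_NO/M_X).
1.98 = √(30.01/M_X)
M_X = 30.01 / 1.98² = 30.01 / 3.920 = 7.65 g/mol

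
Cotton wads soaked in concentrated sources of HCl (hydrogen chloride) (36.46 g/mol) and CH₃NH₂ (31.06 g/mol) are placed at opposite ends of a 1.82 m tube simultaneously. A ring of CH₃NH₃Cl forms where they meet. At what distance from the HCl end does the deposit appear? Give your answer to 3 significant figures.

0.874 m

Graham's law gives d_HCl/d_CH₃NH₂ = rate_HCl/rate_CH₃NH₂ = √(M_CH₃NH₂/M_HCl) = √(31.06/36.46) = 0.9230.
With d_HCl + d_CH₃NH₂ = 1.82 m, d_CH₃NH₂ = 1.82/(1 + 0.9230) = 0.9464 m.
d_HCl = 1.82 − 0.9464 = 0.874 m.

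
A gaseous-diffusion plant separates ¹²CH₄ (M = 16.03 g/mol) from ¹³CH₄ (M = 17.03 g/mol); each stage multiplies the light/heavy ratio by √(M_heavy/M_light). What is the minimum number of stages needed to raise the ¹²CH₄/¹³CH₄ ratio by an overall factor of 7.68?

Single-stage factor α = √(17.03/16.03), so ln α = ½ ln(1.06238) = 0.03026.
Need α^N ≥ 7.68 ⇒ N ≥ ln(7.68) / ln α = 2.039 / 0.03026 = 67.38.
Rounding up, N = 68 stages.

68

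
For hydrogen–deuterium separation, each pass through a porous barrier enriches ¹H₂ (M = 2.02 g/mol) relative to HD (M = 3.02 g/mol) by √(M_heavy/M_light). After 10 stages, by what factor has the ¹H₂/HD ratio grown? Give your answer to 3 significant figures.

After 10 stages the ratio has grown by (√(3.02/2.02))^10 = (3.02/2.02)^(10/2).
= 1.49505^5 = 7.47.

7.47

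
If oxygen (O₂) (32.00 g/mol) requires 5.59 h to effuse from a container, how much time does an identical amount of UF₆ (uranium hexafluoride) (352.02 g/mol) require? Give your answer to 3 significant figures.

Using Graham's law: t_UF₆/t_O₂ = √(M_UF₆/M_O₂) = √(352.02/32.00) = √11.00 = 3.317.
So the time for UF₆ is 5.59 × 3.317 = 18.5 h.

18.5 h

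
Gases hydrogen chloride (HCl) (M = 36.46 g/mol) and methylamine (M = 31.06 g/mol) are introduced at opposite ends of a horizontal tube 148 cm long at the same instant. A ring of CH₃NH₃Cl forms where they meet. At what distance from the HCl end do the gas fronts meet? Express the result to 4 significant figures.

71.04 cm

Graham's law gives d_HCl/d_CH₃NH₂ = rate_HCl/rate_CH₃NH₂ = √(M_CH₃NH₂/M_HCl) = √(31.06/36.46) = 0.9230.
With d_HCl + d_CH₃NH₂ = 148 cm, d_CH₃NH₂ = 148/(1 + 0.9230) = 76.96 cm.
d_HCl = 148 − 76.96 = 71.04 cm.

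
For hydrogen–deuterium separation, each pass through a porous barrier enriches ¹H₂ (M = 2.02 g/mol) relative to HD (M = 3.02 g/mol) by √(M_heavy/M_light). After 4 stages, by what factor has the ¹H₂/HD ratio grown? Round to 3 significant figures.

2.24

Each stage multiplies the ratio by α = √(3.02/2.02), so after 4 stages the overall factor is α^4 = (3.02/2.02)^(4/2).
= 1.49505^2 = 2.24.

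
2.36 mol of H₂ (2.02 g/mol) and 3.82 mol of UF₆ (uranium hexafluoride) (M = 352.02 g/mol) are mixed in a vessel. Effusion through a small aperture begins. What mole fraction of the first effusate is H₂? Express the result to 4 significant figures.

0.8908

Rate_i ∝ x_i/√M_i (Graham's law weighted by mole fraction), so the effusate composition follows n_i/√M_i.
So x_H₂ in the escaping gas = (n_H₂/√M_H₂) / Σ(n_i/√M_i)
= (2.36/√2.02) / (2.36/√2.02 + 3.82/√352.02) = 1.660/(1.660 + 0.2036) = 0.8908.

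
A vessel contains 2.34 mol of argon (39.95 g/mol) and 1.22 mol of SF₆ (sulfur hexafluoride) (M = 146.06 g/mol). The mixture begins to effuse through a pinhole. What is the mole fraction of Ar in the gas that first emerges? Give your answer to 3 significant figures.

0.786

The effusion rate of species i is ∝ p_i/√M_i ∝ n_i/√M_i.
So x_Ar in the escaping gas = (n_Ar/√M_Ar) / Σ(n_i/√M_i)
= (2.34/√39.95) / (2.34/√39.95 + 1.22/√146.06) = 0.3702/(0.3702 + 0.1009) = 0.786.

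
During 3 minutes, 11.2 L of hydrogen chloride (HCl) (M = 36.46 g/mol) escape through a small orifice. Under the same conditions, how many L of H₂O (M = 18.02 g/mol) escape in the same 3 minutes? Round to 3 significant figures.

Graham's law gives rate_H₂O/rate_HCl = √(M_HCl/M_H₂O) = √(36.46/18.02) = √2.023 = 1.422.
So the volume for H₂O is 11.2 × 1.422 = 15.9 L.

15.9 L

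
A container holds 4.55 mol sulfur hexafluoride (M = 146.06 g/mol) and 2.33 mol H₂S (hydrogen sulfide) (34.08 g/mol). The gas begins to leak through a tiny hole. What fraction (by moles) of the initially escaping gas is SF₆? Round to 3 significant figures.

0.485

Rate_i ∝ x_i/√M_i (Graham's law weighted by mole fraction), so the effusate composition follows n_i/√M_i.
Mole fraction of SF₆ in the effusate = (n_SF₆/√M_SF₆) / (n_SF₆/√M_SF₆ + n_H₂S/√M_H₂S)
= (4.55/√146.06) / (4.55/√146.06 + 2.33/√34.08) = 0.3765/(0.3765 + 0.3991) = 0.485.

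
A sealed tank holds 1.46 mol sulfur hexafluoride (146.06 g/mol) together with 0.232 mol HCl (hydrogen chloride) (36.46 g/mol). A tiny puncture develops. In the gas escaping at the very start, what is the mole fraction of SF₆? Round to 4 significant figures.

0.7587

Each component's effusion rate ∝ (its partial pressure)·(1/√M) ∝ n_i/√M_i.
So x_SF₆ in the escaping gas = (n_SF₆/√M_SF₆) / Σ(n_i/√M_i)
= (1.46/√146.06) / (1.46/√146.06 + 0.232/√36.46) = 0.1208/(0.1208 + 0.03842) = 0.7587.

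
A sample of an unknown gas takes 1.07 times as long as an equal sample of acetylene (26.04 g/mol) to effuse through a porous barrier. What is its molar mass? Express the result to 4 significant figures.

29.81 g/mol

Using Graham's law: t_X/t_C₂H₂ = √(M_X/M_C₂H₂).
1.07 = √(M_X/26.04)
M_X = 26.04 × 1.07² = 26.04 × 1.145 = 29.81 g/mol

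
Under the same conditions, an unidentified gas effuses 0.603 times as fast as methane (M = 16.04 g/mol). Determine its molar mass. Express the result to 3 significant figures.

44.1 g/mol

From Graham's law, rate_X/rate_CH₄ = √(M_CH₄/M_X).
0.603 = √(16.04/M_X)
M_X = 16.04 / 0.603² = 16.04 / 0.3636 = 44.1 g/mol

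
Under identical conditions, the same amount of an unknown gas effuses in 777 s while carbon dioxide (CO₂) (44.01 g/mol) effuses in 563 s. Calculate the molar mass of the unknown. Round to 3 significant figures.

83.8 g/mol

Graham's law gives t_X/t_CO₂ = √(M_X/M_CO₂).
777/563 = 1.380 = √(M_X/44.01)
M_X = 44.01 × 1.380² = 44.01 × 1.905 = 83.8 g/mol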